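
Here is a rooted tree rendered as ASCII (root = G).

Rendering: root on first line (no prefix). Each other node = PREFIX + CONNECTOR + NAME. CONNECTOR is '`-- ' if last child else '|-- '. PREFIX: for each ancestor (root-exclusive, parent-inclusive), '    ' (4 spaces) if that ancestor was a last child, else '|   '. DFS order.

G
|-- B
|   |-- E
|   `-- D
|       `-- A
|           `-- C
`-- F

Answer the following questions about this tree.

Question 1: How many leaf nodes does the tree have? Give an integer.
Answer: 3

Derivation:
Leaves (nodes with no children): C, E, F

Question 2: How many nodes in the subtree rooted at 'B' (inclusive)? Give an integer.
Answer: 5

Derivation:
Subtree rooted at B contains: A, B, C, D, E
Count = 5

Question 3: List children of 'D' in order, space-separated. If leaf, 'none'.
Answer: A

Derivation:
Node D's children (from adjacency): A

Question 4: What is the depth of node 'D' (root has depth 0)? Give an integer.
Answer: 2

Derivation:
Path from root to D: G -> B -> D
Depth = number of edges = 2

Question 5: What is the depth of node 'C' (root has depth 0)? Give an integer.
Answer: 4

Derivation:
Path from root to C: G -> B -> D -> A -> C
Depth = number of edges = 4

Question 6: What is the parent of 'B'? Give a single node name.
Answer: G

Derivation:
Scan adjacency: B appears as child of G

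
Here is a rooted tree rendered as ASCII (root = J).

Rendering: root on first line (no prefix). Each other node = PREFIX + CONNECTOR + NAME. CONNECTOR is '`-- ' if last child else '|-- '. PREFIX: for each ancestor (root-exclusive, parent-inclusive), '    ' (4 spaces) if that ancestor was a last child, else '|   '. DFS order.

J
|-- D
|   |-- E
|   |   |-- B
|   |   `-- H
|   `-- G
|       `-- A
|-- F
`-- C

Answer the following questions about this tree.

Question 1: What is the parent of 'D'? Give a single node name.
Answer: J

Derivation:
Scan adjacency: D appears as child of J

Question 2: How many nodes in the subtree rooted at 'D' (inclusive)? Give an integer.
Answer: 6

Derivation:
Subtree rooted at D contains: A, B, D, E, G, H
Count = 6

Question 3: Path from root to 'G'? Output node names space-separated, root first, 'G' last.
Answer: J D G

Derivation:
Walk down from root: J -> D -> G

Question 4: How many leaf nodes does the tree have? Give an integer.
Answer: 5

Derivation:
Leaves (nodes with no children): A, B, C, F, H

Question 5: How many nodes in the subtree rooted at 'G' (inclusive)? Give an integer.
Answer: 2

Derivation:
Subtree rooted at G contains: A, G
Count = 2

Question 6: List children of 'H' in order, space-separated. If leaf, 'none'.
Answer: none

Derivation:
Node H's children (from adjacency): (leaf)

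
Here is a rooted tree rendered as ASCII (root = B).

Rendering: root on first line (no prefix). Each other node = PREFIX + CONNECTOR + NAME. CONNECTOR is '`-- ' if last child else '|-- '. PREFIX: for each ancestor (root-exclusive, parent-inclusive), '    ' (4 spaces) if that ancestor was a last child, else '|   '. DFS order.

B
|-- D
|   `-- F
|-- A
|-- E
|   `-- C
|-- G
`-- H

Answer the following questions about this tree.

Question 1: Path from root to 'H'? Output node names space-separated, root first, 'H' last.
Walk down from root: B -> H

Answer: B H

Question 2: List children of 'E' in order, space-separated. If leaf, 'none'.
Node E's children (from adjacency): C

Answer: C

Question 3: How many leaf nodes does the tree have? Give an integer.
Answer: 5

Derivation:
Leaves (nodes with no children): A, C, F, G, H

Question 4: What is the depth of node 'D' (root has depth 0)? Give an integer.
Answer: 1

Derivation:
Path from root to D: B -> D
Depth = number of edges = 1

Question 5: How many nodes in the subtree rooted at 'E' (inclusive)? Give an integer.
Answer: 2

Derivation:
Subtree rooted at E contains: C, E
Count = 2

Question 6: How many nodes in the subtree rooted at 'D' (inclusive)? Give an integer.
Answer: 2

Derivation:
Subtree rooted at D contains: D, F
Count = 2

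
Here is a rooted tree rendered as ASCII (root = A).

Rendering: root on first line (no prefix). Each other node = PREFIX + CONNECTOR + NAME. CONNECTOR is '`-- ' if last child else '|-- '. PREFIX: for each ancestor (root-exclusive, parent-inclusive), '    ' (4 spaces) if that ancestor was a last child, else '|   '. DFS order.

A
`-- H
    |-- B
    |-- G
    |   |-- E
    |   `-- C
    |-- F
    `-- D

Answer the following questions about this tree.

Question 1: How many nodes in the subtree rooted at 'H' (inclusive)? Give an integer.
Answer: 7

Derivation:
Subtree rooted at H contains: B, C, D, E, F, G, H
Count = 7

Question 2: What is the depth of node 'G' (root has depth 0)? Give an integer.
Path from root to G: A -> H -> G
Depth = number of edges = 2

Answer: 2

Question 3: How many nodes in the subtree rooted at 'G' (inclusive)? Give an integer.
Answer: 3

Derivation:
Subtree rooted at G contains: C, E, G
Count = 3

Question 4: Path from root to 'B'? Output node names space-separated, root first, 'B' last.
Walk down from root: A -> H -> B

Answer: A H B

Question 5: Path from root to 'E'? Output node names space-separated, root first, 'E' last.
Answer: A H G E

Derivation:
Walk down from root: A -> H -> G -> E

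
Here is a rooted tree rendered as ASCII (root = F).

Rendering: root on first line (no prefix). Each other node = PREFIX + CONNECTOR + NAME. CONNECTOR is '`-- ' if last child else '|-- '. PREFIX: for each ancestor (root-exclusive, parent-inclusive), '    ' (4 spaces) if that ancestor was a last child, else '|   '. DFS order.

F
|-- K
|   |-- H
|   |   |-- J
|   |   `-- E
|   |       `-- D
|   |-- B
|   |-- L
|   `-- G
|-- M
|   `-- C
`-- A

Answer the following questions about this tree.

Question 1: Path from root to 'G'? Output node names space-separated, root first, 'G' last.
Walk down from root: F -> K -> G

Answer: F K G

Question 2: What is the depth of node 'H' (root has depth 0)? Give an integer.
Path from root to H: F -> K -> H
Depth = number of edges = 2

Answer: 2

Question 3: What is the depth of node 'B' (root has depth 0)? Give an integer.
Path from root to B: F -> K -> B
Depth = number of edges = 2

Answer: 2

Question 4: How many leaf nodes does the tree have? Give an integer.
Leaves (nodes with no children): A, B, C, D, G, J, L

Answer: 7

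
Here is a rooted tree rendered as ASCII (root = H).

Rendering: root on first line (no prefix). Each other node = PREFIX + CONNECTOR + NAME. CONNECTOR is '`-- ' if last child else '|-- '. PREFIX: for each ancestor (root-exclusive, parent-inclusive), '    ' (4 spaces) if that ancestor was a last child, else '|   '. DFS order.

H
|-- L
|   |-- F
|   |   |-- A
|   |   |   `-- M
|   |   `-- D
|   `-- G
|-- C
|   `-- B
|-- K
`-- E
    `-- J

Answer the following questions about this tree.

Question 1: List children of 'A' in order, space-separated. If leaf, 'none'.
Answer: M

Derivation:
Node A's children (from adjacency): M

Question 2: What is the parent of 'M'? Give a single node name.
Answer: A

Derivation:
Scan adjacency: M appears as child of A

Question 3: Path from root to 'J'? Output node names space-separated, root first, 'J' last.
Walk down from root: H -> E -> J

Answer: H E J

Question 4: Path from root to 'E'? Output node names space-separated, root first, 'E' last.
Answer: H E

Derivation:
Walk down from root: H -> E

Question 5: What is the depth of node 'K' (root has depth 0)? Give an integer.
Path from root to K: H -> K
Depth = number of edges = 1

Answer: 1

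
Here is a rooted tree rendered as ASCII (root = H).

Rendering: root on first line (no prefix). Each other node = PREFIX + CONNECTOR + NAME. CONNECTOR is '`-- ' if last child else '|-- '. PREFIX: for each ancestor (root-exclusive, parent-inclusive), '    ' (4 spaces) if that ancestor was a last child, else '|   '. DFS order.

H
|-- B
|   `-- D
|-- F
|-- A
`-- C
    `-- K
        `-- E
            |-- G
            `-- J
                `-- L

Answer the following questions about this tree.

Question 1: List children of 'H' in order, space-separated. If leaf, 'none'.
Node H's children (from adjacency): B, F, A, C

Answer: B F A C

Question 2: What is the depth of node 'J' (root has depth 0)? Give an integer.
Path from root to J: H -> C -> K -> E -> J
Depth = number of edges = 4

Answer: 4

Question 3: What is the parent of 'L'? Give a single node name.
Scan adjacency: L appears as child of J

Answer: J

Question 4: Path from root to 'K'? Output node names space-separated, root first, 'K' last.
Walk down from root: H -> C -> K

Answer: H C K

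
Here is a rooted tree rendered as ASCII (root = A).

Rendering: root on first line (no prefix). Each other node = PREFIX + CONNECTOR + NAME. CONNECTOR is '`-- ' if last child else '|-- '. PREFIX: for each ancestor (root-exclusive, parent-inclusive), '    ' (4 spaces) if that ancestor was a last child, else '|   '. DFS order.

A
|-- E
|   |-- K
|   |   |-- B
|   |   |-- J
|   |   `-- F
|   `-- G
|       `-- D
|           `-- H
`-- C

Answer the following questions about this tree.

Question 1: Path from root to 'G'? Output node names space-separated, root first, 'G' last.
Answer: A E G

Derivation:
Walk down from root: A -> E -> G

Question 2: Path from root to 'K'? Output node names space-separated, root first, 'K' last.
Walk down from root: A -> E -> K

Answer: A E K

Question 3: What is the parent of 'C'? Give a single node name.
Answer: A

Derivation:
Scan adjacency: C appears as child of A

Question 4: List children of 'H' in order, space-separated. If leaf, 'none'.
Answer: none

Derivation:
Node H's children (from adjacency): (leaf)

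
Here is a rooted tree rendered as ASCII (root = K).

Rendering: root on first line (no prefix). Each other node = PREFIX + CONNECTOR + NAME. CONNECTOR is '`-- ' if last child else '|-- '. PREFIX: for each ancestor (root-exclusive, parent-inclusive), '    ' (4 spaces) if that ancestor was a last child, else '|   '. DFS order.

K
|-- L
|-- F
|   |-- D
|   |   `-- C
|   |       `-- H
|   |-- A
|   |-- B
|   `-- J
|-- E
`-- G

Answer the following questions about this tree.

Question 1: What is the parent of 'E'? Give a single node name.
Answer: K

Derivation:
Scan adjacency: E appears as child of K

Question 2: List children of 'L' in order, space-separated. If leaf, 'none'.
Node L's children (from adjacency): (leaf)

Answer: none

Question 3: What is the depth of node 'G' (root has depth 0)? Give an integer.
Path from root to G: K -> G
Depth = number of edges = 1

Answer: 1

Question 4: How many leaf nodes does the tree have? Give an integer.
Answer: 7

Derivation:
Leaves (nodes with no children): A, B, E, G, H, J, L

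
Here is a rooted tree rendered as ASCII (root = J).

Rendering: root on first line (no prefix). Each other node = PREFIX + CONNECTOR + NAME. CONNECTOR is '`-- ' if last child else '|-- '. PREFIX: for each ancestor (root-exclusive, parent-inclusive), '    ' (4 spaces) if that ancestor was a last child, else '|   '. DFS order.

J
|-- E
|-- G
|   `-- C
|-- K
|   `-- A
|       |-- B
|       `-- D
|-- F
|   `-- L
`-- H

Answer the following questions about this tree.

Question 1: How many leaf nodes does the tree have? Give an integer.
Leaves (nodes with no children): B, C, D, E, H, L

Answer: 6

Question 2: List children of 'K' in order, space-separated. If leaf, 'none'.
Node K's children (from adjacency): A

Answer: A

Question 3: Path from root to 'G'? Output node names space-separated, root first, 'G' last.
Answer: J G

Derivation:
Walk down from root: J -> G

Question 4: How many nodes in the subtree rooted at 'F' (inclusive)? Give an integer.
Subtree rooted at F contains: F, L
Count = 2

Answer: 2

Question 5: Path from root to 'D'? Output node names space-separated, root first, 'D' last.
Answer: J K A D

Derivation:
Walk down from root: J -> K -> A -> D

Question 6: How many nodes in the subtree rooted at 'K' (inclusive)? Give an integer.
Answer: 4

Derivation:
Subtree rooted at K contains: A, B, D, K
Count = 4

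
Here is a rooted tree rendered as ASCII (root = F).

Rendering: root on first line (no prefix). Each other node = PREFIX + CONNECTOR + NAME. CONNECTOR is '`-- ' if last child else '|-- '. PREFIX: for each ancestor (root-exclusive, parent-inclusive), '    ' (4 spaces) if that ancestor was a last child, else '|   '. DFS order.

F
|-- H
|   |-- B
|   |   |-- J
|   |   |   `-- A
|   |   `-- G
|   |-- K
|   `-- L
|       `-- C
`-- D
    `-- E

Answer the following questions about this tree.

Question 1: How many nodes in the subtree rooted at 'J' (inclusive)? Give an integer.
Answer: 2

Derivation:
Subtree rooted at J contains: A, J
Count = 2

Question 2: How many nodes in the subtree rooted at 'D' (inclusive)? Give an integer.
Answer: 2

Derivation:
Subtree rooted at D contains: D, E
Count = 2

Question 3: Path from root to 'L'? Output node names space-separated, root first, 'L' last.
Walk down from root: F -> H -> L

Answer: F H L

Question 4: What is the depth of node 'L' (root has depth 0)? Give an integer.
Answer: 2

Derivation:
Path from root to L: F -> H -> L
Depth = number of edges = 2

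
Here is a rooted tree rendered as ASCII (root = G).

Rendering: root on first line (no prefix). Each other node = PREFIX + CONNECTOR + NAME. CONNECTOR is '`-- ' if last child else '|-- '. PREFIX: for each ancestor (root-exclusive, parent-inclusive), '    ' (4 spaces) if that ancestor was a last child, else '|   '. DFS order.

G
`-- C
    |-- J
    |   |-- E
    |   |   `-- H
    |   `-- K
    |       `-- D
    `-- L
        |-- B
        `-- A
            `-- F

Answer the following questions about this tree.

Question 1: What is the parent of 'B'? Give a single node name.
Answer: L

Derivation:
Scan adjacency: B appears as child of L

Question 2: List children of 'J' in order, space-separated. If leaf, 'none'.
Node J's children (from adjacency): E, K

Answer: E K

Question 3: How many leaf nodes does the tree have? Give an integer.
Answer: 4

Derivation:
Leaves (nodes with no children): B, D, F, H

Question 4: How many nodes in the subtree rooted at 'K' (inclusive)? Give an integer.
Answer: 2

Derivation:
Subtree rooted at K contains: D, K
Count = 2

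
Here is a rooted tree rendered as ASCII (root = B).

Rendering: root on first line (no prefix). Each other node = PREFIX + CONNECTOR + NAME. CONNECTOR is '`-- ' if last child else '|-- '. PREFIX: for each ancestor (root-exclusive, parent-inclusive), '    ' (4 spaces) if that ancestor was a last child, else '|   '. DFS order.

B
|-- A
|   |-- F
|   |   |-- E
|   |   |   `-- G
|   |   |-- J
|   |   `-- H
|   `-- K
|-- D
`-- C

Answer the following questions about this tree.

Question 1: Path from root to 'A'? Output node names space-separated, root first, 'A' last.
Answer: B A

Derivation:
Walk down from root: B -> A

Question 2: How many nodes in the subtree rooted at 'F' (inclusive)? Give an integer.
Answer: 5

Derivation:
Subtree rooted at F contains: E, F, G, H, J
Count = 5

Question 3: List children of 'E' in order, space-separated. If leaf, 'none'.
Answer: G

Derivation:
Node E's children (from adjacency): G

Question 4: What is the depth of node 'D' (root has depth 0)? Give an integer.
Path from root to D: B -> D
Depth = number of edges = 1

Answer: 1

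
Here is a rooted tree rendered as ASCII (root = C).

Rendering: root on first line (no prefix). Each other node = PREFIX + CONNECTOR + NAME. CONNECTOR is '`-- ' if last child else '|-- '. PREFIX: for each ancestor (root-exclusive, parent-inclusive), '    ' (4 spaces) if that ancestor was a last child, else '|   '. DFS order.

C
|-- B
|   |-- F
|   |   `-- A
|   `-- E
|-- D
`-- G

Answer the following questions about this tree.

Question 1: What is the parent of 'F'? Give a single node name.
Scan adjacency: F appears as child of B

Answer: B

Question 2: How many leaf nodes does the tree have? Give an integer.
Leaves (nodes with no children): A, D, E, G

Answer: 4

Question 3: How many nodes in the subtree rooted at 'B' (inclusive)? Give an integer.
Subtree rooted at B contains: A, B, E, F
Count = 4

Answer: 4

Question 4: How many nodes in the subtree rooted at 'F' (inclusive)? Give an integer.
Answer: 2

Derivation:
Subtree rooted at F contains: A, F
Count = 2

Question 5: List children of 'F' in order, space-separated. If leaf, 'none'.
Node F's children (from adjacency): A

Answer: A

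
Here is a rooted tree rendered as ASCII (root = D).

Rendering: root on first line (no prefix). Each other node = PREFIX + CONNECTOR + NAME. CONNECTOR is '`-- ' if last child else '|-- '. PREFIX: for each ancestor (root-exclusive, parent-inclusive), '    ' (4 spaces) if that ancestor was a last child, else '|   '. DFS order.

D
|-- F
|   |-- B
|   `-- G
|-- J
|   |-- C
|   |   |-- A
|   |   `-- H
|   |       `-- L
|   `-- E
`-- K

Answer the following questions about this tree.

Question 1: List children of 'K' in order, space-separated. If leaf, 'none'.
Node K's children (from adjacency): (leaf)

Answer: none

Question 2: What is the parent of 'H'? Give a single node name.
Answer: C

Derivation:
Scan adjacency: H appears as child of C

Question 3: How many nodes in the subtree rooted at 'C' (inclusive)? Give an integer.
Answer: 4

Derivation:
Subtree rooted at C contains: A, C, H, L
Count = 4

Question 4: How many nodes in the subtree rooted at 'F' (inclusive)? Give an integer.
Subtree rooted at F contains: B, F, G
Count = 3

Answer: 3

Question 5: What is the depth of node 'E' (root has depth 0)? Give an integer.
Path from root to E: D -> J -> E
Depth = number of edges = 2

Answer: 2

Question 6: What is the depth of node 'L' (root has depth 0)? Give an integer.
Path from root to L: D -> J -> C -> H -> L
Depth = number of edges = 4

Answer: 4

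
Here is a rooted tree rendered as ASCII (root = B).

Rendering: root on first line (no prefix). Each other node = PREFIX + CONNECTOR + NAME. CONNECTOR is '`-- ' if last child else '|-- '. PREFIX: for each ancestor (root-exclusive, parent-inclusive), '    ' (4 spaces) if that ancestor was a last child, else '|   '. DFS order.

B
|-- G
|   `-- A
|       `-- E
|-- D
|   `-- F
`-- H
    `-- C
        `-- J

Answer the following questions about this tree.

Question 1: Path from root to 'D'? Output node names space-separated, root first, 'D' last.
Walk down from root: B -> D

Answer: B D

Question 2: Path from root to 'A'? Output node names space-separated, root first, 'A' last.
Walk down from root: B -> G -> A

Answer: B G A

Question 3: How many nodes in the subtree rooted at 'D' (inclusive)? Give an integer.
Answer: 2

Derivation:
Subtree rooted at D contains: D, F
Count = 2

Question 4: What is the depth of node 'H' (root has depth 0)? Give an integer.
Path from root to H: B -> H
Depth = number of edges = 1

Answer: 1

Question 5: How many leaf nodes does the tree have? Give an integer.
Leaves (nodes with no children): E, F, J

Answer: 3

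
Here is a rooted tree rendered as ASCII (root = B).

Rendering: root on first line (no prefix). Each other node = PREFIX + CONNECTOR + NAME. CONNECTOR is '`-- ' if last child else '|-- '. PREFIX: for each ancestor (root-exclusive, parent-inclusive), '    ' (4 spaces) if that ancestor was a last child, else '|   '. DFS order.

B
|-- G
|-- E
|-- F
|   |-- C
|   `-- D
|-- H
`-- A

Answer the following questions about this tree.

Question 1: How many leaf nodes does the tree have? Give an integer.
Leaves (nodes with no children): A, C, D, E, G, H

Answer: 6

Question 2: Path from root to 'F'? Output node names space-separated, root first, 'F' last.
Walk down from root: B -> F

Answer: B F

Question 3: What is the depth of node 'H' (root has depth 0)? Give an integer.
Path from root to H: B -> H
Depth = number of edges = 1

Answer: 1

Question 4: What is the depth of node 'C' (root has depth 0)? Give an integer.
Path from root to C: B -> F -> C
Depth = number of edges = 2

Answer: 2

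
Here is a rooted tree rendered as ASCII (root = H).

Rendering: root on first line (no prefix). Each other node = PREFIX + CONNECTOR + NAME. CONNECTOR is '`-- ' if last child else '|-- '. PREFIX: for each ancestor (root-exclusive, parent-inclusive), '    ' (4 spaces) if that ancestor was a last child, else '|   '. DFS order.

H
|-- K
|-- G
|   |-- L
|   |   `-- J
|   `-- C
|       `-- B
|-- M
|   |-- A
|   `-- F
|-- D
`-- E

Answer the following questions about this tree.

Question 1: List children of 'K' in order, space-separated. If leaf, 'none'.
Answer: none

Derivation:
Node K's children (from adjacency): (leaf)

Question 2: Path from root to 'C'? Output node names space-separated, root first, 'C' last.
Answer: H G C

Derivation:
Walk down from root: H -> G -> C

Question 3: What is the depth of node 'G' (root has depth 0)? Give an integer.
Answer: 1

Derivation:
Path from root to G: H -> G
Depth = number of edges = 1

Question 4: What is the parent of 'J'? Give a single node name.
Answer: L

Derivation:
Scan adjacency: J appears as child of L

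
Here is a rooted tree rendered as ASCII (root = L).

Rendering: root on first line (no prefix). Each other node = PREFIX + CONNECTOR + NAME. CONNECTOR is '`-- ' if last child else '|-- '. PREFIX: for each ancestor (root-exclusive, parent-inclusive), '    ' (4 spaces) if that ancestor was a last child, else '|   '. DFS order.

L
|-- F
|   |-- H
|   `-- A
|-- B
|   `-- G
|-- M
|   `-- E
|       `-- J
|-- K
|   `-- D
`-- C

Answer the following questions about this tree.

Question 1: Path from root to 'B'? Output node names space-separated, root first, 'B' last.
Answer: L B

Derivation:
Walk down from root: L -> B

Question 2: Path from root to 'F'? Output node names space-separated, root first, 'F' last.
Answer: L F

Derivation:
Walk down from root: L -> F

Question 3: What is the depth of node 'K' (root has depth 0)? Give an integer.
Answer: 1

Derivation:
Path from root to K: L -> K
Depth = number of edges = 1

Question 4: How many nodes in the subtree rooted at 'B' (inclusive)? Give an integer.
Answer: 2

Derivation:
Subtree rooted at B contains: B, G
Count = 2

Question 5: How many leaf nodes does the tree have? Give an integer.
Answer: 6

Derivation:
Leaves (nodes with no children): A, C, D, G, H, J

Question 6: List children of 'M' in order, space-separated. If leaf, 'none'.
Answer: E

Derivation:
Node M's children (from adjacency): E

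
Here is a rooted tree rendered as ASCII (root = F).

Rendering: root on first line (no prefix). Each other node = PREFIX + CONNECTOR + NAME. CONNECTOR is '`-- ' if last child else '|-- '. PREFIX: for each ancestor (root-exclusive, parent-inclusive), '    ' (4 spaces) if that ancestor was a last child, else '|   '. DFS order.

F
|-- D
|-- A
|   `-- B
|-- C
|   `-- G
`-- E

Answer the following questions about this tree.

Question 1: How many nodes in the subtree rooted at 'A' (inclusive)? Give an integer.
Subtree rooted at A contains: A, B
Count = 2

Answer: 2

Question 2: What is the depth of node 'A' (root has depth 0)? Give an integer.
Answer: 1

Derivation:
Path from root to A: F -> A
Depth = number of edges = 1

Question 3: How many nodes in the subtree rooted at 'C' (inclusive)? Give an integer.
Subtree rooted at C contains: C, G
Count = 2

Answer: 2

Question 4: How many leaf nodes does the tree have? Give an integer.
Leaves (nodes with no children): B, D, E, G

Answer: 4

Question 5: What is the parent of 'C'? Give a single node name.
Answer: F

Derivation:
Scan adjacency: C appears as child of F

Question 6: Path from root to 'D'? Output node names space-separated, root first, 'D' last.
Answer: F D

Derivation:
Walk down from root: F -> D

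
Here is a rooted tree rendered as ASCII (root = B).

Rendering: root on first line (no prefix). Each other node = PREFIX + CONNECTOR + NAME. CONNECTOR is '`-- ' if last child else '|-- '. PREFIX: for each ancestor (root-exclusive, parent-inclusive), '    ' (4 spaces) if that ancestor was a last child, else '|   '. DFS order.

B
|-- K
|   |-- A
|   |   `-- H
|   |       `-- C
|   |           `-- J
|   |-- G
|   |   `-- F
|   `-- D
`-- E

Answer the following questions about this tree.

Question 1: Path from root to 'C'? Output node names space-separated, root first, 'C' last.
Walk down from root: B -> K -> A -> H -> C

Answer: B K A H C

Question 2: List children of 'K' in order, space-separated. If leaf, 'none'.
Node K's children (from adjacency): A, G, D

Answer: A G D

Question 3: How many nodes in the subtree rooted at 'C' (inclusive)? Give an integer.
Answer: 2

Derivation:
Subtree rooted at C contains: C, J
Count = 2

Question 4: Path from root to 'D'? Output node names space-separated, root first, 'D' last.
Walk down from root: B -> K -> D

Answer: B K D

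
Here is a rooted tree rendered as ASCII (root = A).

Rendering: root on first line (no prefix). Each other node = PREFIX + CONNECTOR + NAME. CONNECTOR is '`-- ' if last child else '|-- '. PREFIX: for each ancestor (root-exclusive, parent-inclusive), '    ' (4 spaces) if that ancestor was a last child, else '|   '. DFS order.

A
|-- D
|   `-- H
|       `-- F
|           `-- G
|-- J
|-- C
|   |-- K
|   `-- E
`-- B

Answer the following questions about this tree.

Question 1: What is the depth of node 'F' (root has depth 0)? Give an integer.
Path from root to F: A -> D -> H -> F
Depth = number of edges = 3

Answer: 3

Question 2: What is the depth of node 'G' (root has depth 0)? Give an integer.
Answer: 4

Derivation:
Path from root to G: A -> D -> H -> F -> G
Depth = number of edges = 4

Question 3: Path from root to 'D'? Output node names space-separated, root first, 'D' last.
Answer: A D

Derivation:
Walk down from root: A -> D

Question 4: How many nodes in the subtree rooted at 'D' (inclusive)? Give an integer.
Answer: 4

Derivation:
Subtree rooted at D contains: D, F, G, H
Count = 4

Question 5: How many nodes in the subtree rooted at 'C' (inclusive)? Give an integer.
Answer: 3

Derivation:
Subtree rooted at C contains: C, E, K
Count = 3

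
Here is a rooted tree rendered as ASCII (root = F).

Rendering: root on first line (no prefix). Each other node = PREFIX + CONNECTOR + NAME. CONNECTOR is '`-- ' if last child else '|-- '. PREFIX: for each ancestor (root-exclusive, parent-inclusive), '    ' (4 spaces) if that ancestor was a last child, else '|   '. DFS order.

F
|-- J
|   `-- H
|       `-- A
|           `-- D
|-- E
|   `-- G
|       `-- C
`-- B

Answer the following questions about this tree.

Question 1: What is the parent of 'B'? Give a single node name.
Answer: F

Derivation:
Scan adjacency: B appears as child of F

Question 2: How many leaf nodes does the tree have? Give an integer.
Answer: 3

Derivation:
Leaves (nodes with no children): B, C, D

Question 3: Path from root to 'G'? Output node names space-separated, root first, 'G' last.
Walk down from root: F -> E -> G

Answer: F E G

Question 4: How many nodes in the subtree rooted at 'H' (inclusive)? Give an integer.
Answer: 3

Derivation:
Subtree rooted at H contains: A, D, H
Count = 3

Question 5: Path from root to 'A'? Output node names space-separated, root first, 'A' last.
Answer: F J H A

Derivation:
Walk down from root: F -> J -> H -> A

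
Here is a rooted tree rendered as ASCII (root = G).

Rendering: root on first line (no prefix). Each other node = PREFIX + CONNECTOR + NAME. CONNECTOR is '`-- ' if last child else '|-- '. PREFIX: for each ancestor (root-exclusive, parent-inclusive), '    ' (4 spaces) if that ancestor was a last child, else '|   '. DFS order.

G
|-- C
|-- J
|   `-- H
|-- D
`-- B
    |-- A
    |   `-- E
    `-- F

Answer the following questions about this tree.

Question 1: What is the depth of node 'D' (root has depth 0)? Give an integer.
Path from root to D: G -> D
Depth = number of edges = 1

Answer: 1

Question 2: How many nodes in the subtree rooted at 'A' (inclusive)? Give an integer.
Answer: 2

Derivation:
Subtree rooted at A contains: A, E
Count = 2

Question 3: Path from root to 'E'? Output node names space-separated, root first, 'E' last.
Walk down from root: G -> B -> A -> E

Answer: G B A E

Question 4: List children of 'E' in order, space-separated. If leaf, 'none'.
Node E's children (from adjacency): (leaf)

Answer: none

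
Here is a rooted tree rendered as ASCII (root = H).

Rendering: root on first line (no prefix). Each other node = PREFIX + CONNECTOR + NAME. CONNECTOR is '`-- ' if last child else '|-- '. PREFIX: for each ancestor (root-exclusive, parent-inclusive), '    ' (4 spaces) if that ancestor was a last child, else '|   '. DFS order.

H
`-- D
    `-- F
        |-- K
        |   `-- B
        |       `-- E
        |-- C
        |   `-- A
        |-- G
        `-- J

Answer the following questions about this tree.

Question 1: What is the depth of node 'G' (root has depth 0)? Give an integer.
Answer: 3

Derivation:
Path from root to G: H -> D -> F -> G
Depth = number of edges = 3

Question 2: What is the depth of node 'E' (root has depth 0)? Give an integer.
Answer: 5

Derivation:
Path from root to E: H -> D -> F -> K -> B -> E
Depth = number of edges = 5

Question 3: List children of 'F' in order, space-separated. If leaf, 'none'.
Node F's children (from adjacency): K, C, G, J

Answer: K C G J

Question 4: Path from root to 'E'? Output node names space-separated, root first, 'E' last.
Walk down from root: H -> D -> F -> K -> B -> E

Answer: H D F K B E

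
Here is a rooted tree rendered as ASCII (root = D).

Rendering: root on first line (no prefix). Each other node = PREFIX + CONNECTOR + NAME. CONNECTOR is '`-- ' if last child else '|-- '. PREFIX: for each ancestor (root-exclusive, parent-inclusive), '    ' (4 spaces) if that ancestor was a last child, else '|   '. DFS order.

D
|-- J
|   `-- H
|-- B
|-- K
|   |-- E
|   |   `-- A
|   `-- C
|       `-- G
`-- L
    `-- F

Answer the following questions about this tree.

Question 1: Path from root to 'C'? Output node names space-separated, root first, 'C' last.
Walk down from root: D -> K -> C

Answer: D K C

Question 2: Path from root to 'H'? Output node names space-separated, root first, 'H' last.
Walk down from root: D -> J -> H

Answer: D J H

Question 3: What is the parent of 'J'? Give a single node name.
Answer: D

Derivation:
Scan adjacency: J appears as child of D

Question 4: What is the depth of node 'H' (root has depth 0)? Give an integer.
Answer: 2

Derivation:
Path from root to H: D -> J -> H
Depth = number of edges = 2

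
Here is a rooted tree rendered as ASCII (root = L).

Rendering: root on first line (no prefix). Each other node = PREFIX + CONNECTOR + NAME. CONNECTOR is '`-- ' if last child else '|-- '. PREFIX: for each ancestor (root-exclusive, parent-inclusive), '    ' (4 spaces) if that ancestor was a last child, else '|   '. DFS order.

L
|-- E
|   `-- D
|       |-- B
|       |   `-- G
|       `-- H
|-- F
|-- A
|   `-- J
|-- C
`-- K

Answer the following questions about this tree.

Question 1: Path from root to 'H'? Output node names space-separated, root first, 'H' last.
Walk down from root: L -> E -> D -> H

Answer: L E D H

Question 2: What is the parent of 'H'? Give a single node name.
Scan adjacency: H appears as child of D

Answer: D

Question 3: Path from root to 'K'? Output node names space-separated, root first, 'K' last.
Walk down from root: L -> K

Answer: L K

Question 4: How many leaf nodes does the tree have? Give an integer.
Answer: 6

Derivation:
Leaves (nodes with no children): C, F, G, H, J, K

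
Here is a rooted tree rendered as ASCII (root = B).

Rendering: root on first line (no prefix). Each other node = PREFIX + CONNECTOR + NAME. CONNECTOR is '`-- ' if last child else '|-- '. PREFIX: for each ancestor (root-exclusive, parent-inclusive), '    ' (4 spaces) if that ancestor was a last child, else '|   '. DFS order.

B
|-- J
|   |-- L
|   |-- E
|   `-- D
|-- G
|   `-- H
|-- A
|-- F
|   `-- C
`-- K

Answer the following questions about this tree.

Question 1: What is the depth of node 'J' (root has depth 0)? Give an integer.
Path from root to J: B -> J
Depth = number of edges = 1

Answer: 1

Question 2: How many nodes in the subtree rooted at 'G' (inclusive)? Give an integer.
Subtree rooted at G contains: G, H
Count = 2

Answer: 2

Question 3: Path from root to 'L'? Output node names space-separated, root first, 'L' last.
Walk down from root: B -> J -> L

Answer: B J L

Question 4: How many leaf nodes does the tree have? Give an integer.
Answer: 7

Derivation:
Leaves (nodes with no children): A, C, D, E, H, K, L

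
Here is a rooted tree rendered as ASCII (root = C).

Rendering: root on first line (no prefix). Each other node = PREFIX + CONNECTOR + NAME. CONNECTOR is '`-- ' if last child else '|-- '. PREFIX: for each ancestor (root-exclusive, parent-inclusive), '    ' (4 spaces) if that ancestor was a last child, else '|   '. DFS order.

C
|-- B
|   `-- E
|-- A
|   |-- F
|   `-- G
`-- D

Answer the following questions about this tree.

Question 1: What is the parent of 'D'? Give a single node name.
Answer: C

Derivation:
Scan adjacency: D appears as child of C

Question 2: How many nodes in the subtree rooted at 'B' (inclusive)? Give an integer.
Answer: 2

Derivation:
Subtree rooted at B contains: B, E
Count = 2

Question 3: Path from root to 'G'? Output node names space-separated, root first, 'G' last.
Answer: C A G

Derivation:
Walk down from root: C -> A -> G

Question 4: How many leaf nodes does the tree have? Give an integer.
Leaves (nodes with no children): D, E, F, G

Answer: 4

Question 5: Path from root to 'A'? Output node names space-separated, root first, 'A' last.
Answer: C A

Derivation:
Walk down from root: C -> A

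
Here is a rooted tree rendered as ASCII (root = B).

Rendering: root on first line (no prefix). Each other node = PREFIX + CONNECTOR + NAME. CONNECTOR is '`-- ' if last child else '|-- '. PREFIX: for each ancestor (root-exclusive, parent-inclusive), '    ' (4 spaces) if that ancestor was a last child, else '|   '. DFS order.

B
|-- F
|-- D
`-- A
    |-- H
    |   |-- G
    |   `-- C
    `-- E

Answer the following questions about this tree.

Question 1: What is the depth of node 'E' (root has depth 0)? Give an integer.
Path from root to E: B -> A -> E
Depth = number of edges = 2

Answer: 2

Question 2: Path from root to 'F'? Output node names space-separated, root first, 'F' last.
Answer: B F

Derivation:
Walk down from root: B -> F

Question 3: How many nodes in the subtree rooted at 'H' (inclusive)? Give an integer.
Subtree rooted at H contains: C, G, H
Count = 3

Answer: 3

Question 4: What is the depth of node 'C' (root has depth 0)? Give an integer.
Answer: 3

Derivation:
Path from root to C: B -> A -> H -> C
Depth = number of edges = 3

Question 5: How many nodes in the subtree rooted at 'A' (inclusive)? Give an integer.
Subtree rooted at A contains: A, C, E, G, H
Count = 5

Answer: 5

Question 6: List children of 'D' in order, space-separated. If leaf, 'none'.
Answer: none

Derivation:
Node D's children (from adjacency): (leaf)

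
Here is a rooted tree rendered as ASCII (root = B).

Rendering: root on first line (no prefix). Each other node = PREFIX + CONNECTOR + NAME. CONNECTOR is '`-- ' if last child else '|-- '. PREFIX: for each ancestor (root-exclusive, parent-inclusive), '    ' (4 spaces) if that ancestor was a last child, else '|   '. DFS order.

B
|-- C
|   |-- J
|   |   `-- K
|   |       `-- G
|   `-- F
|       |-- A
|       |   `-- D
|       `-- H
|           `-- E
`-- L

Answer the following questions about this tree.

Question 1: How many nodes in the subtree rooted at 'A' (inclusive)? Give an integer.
Answer: 2

Derivation:
Subtree rooted at A contains: A, D
Count = 2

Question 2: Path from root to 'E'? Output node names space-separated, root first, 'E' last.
Answer: B C F H E

Derivation:
Walk down from root: B -> C -> F -> H -> E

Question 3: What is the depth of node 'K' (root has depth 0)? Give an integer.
Path from root to K: B -> C -> J -> K
Depth = number of edges = 3

Answer: 3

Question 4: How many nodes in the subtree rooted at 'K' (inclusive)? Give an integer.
Subtree rooted at K contains: G, K
Count = 2

Answer: 2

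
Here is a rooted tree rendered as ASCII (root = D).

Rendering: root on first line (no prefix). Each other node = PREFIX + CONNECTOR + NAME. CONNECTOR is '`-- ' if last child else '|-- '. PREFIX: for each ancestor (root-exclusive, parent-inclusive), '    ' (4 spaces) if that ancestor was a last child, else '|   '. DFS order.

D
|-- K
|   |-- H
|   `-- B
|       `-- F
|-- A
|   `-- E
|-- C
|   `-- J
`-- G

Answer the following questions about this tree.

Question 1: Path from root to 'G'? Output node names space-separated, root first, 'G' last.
Walk down from root: D -> G

Answer: D G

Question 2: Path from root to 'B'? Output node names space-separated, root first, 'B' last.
Answer: D K B

Derivation:
Walk down from root: D -> K -> B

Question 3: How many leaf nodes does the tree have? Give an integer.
Leaves (nodes with no children): E, F, G, H, J

Answer: 5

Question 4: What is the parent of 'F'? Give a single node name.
Scan adjacency: F appears as child of B

Answer: B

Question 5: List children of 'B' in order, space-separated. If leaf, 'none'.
Node B's children (from adjacency): F

Answer: F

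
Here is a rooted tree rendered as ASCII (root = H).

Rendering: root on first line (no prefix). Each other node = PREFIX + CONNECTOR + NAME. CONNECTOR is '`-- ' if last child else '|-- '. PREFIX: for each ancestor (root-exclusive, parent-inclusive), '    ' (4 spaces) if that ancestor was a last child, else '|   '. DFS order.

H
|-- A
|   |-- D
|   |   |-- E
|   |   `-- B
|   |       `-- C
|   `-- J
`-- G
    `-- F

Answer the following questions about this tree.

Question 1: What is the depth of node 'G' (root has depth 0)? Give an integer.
Path from root to G: H -> G
Depth = number of edges = 1

Answer: 1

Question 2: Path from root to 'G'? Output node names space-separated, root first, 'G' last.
Walk down from root: H -> G

Answer: H G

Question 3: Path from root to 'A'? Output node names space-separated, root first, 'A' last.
Walk down from root: H -> A

Answer: H A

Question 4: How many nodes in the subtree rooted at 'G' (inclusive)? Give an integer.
Subtree rooted at G contains: F, G
Count = 2

Answer: 2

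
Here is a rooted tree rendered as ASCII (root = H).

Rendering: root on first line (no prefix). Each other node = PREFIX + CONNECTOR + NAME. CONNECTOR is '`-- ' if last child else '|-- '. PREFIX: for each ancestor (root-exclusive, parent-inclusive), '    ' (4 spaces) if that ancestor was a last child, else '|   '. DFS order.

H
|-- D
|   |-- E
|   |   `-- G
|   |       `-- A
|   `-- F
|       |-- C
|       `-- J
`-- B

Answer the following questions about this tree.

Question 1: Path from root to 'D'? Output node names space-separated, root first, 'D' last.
Walk down from root: H -> D

Answer: H D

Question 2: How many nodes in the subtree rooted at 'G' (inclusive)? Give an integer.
Answer: 2

Derivation:
Subtree rooted at G contains: A, G
Count = 2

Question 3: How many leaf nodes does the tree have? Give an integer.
Leaves (nodes with no children): A, B, C, J

Answer: 4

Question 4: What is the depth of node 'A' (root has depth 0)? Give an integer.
Path from root to A: H -> D -> E -> G -> A
Depth = number of edges = 4

Answer: 4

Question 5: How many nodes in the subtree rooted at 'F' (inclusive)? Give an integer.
Subtree rooted at F contains: C, F, J
Count = 3

Answer: 3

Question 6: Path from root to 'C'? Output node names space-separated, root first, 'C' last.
Answer: H D F C

Derivation:
Walk down from root: H -> D -> F -> C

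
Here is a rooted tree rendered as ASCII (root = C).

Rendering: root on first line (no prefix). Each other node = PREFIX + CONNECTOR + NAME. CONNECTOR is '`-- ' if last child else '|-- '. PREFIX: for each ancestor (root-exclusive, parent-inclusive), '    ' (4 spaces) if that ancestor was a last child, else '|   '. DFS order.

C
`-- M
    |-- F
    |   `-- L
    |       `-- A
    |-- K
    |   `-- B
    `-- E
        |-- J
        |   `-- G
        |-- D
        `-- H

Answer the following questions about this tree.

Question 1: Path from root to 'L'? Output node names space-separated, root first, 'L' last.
Walk down from root: C -> M -> F -> L

Answer: C M F L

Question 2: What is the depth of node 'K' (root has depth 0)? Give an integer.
Answer: 2

Derivation:
Path from root to K: C -> M -> K
Depth = number of edges = 2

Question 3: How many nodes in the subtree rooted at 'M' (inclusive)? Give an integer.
Answer: 11

Derivation:
Subtree rooted at M contains: A, B, D, E, F, G, H, J, K, L, M
Count = 11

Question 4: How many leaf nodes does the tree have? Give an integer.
Leaves (nodes with no children): A, B, D, G, H

Answer: 5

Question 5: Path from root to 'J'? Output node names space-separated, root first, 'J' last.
Answer: C M E J

Derivation:
Walk down from root: C -> M -> E -> J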